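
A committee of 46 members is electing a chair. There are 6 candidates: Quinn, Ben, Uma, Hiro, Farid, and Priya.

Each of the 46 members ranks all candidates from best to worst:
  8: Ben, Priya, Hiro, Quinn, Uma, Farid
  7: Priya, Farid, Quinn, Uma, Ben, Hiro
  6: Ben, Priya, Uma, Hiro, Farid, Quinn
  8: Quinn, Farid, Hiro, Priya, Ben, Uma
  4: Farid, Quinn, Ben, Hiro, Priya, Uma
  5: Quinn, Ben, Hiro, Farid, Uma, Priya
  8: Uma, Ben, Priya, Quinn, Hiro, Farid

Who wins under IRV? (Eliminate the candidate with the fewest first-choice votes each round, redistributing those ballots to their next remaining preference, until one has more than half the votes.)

Quinn

Round 1: Quinn 13, Ben 14, Uma 8, Hiro 0, Farid 4, Priya 7. Hiro eliminated.
Round 2: Quinn 13, Ben 14, Uma 8, Farid 4, Priya 7. Farid eliminated.
Round 3: Quinn 17, Ben 14, Uma 8, Priya 7. Priya eliminated.
Round 4: Quinn 24, Ben 14, Uma 8. Quinn has a majority (≥24).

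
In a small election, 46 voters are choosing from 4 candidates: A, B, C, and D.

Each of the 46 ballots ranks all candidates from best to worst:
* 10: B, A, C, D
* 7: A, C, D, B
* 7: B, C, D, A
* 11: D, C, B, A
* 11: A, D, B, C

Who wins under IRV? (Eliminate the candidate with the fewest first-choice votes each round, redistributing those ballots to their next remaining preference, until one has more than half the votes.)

Round 1: A 18, B 17, C 0, D 11. C eliminated.
Round 2: A 18, B 17, D 11. D eliminated.
Round 3: A 18, B 28. B has a majority (≥24).

B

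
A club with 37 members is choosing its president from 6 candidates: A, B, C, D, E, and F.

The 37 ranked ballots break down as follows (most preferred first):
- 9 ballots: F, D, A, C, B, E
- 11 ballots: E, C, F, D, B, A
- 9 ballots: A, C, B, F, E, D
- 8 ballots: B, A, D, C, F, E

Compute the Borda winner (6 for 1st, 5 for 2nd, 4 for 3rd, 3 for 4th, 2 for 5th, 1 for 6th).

C

A: 9×4 + 11×1 + 9×6 + 8×5 = 141
B: 9×2 + 11×2 + 9×4 + 8×6 = 124
C: 9×3 + 11×5 + 9×5 + 8×3 = 151
D: 9×5 + 11×3 + 9×1 + 8×4 = 119
E: 9×1 + 11×6 + 9×2 + 8×1 = 101
F: 9×6 + 11×4 + 9×3 + 8×2 = 141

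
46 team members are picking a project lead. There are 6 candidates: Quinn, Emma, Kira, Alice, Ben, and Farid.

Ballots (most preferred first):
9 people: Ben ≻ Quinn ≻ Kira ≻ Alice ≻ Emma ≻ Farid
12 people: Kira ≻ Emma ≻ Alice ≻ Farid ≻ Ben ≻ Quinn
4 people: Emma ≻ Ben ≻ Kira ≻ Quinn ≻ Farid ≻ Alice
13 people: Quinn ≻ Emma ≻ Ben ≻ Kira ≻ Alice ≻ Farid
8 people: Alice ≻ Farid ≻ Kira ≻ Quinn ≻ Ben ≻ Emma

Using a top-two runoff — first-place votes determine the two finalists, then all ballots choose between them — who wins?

Round 1 first-place votes: Quinn 13, Emma 4, Kira 12, Alice 8, Ben 9, Farid 0. Quinn and Kira advance.
Runoff: Quinn is ranked above Kira on 22 ballots, Kira above Quinn on 24.

Kira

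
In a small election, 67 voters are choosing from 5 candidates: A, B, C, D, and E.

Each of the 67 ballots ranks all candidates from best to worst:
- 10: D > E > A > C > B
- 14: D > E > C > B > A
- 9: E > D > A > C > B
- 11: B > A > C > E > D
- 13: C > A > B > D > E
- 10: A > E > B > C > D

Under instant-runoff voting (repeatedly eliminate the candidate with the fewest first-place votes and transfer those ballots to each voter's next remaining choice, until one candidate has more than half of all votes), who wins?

B

Round 1: A 10, B 11, C 13, D 24, E 9. E eliminated.
Round 2: A 10, B 11, C 13, D 33. A eliminated.
Round 3: B 21, C 13, D 33. C eliminated.
Round 4: B 34, D 33. B has a majority (≥34).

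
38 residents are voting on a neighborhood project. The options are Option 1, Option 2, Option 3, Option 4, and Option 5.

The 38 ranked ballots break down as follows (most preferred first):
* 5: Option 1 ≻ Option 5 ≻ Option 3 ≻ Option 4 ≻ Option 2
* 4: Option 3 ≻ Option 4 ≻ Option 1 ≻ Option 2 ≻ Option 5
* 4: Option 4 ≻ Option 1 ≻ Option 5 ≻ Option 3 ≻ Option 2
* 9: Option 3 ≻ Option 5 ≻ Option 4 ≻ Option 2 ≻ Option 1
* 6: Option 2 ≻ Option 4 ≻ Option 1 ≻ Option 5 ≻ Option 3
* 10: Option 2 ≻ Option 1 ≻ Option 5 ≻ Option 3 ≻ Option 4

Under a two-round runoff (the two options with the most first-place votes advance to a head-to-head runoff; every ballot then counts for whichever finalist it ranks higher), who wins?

Round 1 first-place votes: Option 1 5, Option 2 16, Option 3 13, Option 4 4, Option 5 0. Option 2 and Option 3 advance.
Runoff: Option 2 is ranked above Option 3 on 16 ballots, Option 3 above Option 2 on 22.

Option 3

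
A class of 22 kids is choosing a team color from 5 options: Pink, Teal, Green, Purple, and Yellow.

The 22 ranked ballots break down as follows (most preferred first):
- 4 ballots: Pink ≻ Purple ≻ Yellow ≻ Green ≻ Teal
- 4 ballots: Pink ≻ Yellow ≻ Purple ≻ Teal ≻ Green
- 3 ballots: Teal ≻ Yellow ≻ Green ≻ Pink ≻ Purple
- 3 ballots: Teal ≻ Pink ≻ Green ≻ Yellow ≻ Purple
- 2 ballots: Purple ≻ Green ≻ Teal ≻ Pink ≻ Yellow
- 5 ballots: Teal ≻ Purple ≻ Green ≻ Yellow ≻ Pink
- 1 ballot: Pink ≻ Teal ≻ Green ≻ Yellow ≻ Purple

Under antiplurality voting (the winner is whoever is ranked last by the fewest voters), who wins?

Last-place votes: Pink 5, Teal 4, Green 4, Purple 7, Yellow 2.

Yellow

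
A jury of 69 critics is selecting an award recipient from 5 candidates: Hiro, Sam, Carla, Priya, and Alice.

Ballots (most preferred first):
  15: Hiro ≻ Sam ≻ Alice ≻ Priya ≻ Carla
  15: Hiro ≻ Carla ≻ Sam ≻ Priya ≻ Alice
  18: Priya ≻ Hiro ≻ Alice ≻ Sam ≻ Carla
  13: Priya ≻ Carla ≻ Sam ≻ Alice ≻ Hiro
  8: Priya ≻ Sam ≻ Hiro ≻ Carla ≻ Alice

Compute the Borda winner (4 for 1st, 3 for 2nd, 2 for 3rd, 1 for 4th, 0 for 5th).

Hiro

Hiro: 15×4 + 15×4 + 18×3 + 13×0 + 8×2 = 190
Sam: 15×3 + 15×2 + 18×1 + 13×2 + 8×3 = 143
Carla: 15×0 + 15×3 + 18×0 + 13×3 + 8×1 = 92
Priya: 15×1 + 15×1 + 18×4 + 13×4 + 8×4 = 186
Alice: 15×2 + 15×0 + 18×2 + 13×1 + 8×0 = 79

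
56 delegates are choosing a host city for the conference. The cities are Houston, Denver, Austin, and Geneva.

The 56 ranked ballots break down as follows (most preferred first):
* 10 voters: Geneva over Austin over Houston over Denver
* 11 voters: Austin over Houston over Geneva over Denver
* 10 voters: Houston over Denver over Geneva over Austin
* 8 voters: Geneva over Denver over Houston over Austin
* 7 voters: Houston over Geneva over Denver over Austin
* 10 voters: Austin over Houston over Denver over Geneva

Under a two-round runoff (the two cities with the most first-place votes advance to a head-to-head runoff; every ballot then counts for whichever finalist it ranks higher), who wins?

Geneva

Round 1 first-place votes: Houston 17, Denver 0, Austin 21, Geneva 18. Austin and Geneva advance.
Runoff: Austin is ranked above Geneva on 21 ballots, Geneva above Austin on 35.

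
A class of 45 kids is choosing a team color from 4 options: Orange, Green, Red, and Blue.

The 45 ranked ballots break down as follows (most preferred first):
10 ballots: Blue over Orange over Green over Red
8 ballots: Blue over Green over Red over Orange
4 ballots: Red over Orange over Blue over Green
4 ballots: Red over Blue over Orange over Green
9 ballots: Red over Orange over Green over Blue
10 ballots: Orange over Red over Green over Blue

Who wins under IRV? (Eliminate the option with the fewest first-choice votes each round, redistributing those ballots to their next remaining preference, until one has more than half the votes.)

Round 1: Orange 10, Green 0, Red 17, Blue 18. Green eliminated.
Round 2: Orange 10, Red 17, Blue 18. Orange eliminated.
Round 3: Red 27, Blue 18. Red has a majority (≥23).

Red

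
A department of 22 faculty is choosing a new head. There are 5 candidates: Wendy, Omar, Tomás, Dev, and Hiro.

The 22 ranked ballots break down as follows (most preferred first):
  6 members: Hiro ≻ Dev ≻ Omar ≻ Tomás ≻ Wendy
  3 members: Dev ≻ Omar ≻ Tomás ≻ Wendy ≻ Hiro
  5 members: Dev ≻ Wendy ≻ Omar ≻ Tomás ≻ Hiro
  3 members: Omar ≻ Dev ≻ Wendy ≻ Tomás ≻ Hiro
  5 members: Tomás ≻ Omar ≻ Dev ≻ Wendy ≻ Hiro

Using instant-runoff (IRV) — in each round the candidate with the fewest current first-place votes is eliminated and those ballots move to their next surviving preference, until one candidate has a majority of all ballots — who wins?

Round 1: Wendy 0, Omar 3, Tomás 5, Dev 8, Hiro 6. Wendy eliminated.
Round 2: Omar 3, Tomás 5, Dev 8, Hiro 6. Omar eliminated.
Round 3: Tomás 5, Dev 11, Hiro 6. Tomás eliminated.
Round 4: Dev 16, Hiro 6. Dev has a majority (≥12).

Dev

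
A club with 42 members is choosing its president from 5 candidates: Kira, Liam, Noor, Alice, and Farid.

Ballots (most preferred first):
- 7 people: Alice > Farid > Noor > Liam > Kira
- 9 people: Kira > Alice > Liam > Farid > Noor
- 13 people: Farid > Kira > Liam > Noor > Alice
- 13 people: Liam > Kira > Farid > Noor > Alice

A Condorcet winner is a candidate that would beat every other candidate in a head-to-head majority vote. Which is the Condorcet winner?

Kira

Kira vs Liam: 22–20
Kira vs Noor: 35–7
Kira vs Alice: 35–7
Kira vs Farid: 22–20
Kira beats every other candidate.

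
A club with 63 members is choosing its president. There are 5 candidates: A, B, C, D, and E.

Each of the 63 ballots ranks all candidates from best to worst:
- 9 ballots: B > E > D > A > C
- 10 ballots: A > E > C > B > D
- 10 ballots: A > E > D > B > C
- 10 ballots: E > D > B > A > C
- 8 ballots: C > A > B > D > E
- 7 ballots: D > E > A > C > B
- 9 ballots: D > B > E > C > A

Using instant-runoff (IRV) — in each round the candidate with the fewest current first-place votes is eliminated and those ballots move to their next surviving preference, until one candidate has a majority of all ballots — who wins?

Round 1: A 20, B 9, C 8, D 16, E 10. C eliminated.
Round 2: A 28, B 9, D 16, E 10. B eliminated.
Round 3: A 28, D 16, E 19. D eliminated.
Round 4: A 28, E 35. E has a majority (≥32).

E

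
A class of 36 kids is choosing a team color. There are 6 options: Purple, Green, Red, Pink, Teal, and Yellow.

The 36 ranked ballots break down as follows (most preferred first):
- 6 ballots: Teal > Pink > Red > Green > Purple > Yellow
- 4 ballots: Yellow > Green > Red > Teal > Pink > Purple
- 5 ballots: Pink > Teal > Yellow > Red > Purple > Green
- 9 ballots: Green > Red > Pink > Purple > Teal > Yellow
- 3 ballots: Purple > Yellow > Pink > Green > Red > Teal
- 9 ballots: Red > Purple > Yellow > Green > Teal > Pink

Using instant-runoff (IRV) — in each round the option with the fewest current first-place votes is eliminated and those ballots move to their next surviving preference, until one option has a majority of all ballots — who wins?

Green

Round 1: Purple 3, Green 9, Red 9, Pink 5, Teal 6, Yellow 4. Purple eliminated.
Round 2: Green 9, Red 9, Pink 5, Teal 6, Yellow 7. Pink eliminated.
Round 3: Green 9, Red 9, Teal 11, Yellow 7. Yellow eliminated.
Round 4: Green 16, Red 9, Teal 11. Red eliminated.
Round 5: Green 25, Teal 11. Green has a majority (≥19).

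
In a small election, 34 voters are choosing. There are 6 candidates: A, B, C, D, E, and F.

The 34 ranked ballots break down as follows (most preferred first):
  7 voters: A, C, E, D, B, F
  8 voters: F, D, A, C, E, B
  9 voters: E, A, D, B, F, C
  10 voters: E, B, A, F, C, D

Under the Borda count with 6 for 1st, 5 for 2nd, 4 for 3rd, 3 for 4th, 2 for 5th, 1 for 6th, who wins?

A: 7×6 + 8×4 + 9×5 + 10×4 = 159
B: 7×2 + 8×1 + 9×3 + 10×5 = 99
C: 7×5 + 8×3 + 9×1 + 10×2 = 88
D: 7×3 + 8×5 + 9×4 + 10×1 = 107
E: 7×4 + 8×2 + 9×6 + 10×6 = 158
F: 7×1 + 8×6 + 9×2 + 10×3 = 103

A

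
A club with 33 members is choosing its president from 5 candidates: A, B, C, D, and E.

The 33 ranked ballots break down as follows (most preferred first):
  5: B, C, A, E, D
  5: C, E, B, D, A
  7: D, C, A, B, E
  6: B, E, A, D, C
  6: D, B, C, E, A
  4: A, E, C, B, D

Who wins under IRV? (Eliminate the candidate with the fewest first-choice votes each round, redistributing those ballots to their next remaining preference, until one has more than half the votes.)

Round 1: A 4, B 11, C 5, D 13, E 0. E eliminated.
Round 2: A 4, B 11, C 5, D 13. A eliminated.
Round 3: B 11, C 9, D 13. C eliminated.
Round 4: B 20, D 13. B has a majority (≥17).

B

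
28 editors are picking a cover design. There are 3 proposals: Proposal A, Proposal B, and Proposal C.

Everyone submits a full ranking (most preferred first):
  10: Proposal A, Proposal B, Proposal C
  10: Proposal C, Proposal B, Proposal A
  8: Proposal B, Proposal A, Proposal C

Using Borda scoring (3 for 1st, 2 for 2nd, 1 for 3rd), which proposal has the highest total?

Proposal A: 10×3 + 10×1 + 8×2 = 56
Proposal B: 10×2 + 10×2 + 8×3 = 64
Proposal C: 10×1 + 10×3 + 8×1 = 48

Proposal B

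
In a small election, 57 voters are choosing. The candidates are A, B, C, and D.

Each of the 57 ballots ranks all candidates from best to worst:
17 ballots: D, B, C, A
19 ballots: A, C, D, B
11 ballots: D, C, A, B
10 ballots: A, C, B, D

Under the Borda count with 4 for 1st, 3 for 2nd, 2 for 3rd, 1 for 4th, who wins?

A: 17×1 + 19×4 + 11×2 + 10×4 = 155
B: 17×3 + 19×1 + 11×1 + 10×2 = 101
C: 17×2 + 19×3 + 11×3 + 10×3 = 154
D: 17×4 + 19×2 + 11×4 + 10×1 = 160

D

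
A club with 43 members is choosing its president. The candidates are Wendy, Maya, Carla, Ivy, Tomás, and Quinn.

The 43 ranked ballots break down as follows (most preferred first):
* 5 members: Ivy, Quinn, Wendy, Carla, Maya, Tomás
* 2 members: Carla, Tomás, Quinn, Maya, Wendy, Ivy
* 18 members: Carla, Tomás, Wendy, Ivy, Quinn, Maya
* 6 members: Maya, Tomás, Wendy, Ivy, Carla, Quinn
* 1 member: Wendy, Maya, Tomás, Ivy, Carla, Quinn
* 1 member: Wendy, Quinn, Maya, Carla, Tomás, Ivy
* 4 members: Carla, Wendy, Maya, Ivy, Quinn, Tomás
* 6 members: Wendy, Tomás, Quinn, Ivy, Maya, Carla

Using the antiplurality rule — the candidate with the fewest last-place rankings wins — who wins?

Wendy

Last-place votes: Wendy 0, Maya 18, Carla 6, Ivy 3, Tomás 9, Quinn 7.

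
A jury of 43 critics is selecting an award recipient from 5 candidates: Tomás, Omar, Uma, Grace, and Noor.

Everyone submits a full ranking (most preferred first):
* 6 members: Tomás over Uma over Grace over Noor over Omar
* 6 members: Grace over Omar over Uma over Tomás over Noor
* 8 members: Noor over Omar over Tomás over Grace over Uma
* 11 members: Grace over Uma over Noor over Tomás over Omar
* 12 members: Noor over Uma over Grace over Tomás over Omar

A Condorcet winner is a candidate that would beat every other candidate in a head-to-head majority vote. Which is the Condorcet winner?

Grace

Grace vs Tomás: 29–14
Grace vs Omar: 35–8
Grace vs Uma: 25–18
Grace vs Noor: 23–20
Grace beats every other candidate.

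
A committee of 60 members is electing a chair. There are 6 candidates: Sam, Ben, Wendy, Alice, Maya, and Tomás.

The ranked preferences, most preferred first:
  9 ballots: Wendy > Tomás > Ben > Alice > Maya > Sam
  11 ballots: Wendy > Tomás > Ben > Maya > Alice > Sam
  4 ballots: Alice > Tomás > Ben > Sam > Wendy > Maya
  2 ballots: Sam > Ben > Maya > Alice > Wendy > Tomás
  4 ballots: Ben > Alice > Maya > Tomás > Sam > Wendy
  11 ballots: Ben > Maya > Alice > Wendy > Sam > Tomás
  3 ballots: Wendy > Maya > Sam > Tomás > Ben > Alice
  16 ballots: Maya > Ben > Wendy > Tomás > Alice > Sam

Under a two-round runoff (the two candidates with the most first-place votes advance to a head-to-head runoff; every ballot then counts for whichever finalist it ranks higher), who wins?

Round 1 first-place votes: Sam 2, Ben 15, Wendy 23, Alice 4, Maya 16, Tomás 0. Wendy and Maya advance.
Runoff: Wendy is ranked above Maya on 27 ballots, Maya above Wendy on 33.

Maya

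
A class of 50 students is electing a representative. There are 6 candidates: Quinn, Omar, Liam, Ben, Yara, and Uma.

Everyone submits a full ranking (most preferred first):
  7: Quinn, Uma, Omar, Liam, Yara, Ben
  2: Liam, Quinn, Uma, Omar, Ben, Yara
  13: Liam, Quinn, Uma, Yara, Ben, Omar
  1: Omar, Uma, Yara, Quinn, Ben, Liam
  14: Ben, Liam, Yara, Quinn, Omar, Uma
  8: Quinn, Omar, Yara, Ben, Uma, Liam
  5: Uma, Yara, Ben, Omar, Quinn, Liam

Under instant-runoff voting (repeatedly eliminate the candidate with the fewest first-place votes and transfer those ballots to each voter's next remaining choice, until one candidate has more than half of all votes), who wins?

Round 1: Quinn 15, Omar 1, Liam 15, Ben 14, Yara 0, Uma 5. Yara eliminated.
Round 2: Quinn 15, Omar 1, Liam 15, Ben 14, Uma 5. Omar eliminated.
Round 3: Quinn 15, Liam 15, Ben 14, Uma 6. Uma eliminated.
Round 4: Quinn 16, Liam 15, Ben 19. Liam eliminated.
Round 5: Quinn 31, Ben 19. Quinn has a majority (≥26).

Quinn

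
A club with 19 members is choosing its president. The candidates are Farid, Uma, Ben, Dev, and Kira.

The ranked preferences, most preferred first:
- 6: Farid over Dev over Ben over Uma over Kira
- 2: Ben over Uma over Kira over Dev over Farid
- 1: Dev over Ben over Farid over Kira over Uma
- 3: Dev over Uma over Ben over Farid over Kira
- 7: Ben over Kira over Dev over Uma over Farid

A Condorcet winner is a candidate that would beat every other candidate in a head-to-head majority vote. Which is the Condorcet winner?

Dev vs Farid: 13–6
Dev vs Uma: 17–2
Dev vs Ben: 10–9
Dev vs Kira: 10–9
Dev beats every other candidate.

Dev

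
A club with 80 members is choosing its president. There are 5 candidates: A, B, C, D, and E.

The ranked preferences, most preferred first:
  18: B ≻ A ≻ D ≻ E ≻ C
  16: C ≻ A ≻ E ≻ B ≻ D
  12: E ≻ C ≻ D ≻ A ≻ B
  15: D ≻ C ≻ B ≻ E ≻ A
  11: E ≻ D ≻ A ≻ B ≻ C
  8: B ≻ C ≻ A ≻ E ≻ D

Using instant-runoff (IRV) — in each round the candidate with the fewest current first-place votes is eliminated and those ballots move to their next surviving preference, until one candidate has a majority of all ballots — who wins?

Round 1: A 0, B 26, C 16, D 15, E 23. A eliminated.
Round 2: B 26, C 16, D 15, E 23. D eliminated.
Round 3: B 26, C 31, E 23. E eliminated.
Round 4: B 37, C 43. C has a majority (≥41).

C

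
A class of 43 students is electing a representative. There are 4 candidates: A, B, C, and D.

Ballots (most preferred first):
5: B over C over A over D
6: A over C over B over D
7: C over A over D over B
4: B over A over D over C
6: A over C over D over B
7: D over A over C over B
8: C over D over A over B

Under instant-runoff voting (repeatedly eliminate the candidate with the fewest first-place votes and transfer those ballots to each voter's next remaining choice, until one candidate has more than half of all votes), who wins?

A

Round 1: A 12, B 9, C 15, D 7. D eliminated.
Round 2: A 19, B 9, C 15. B eliminated.
Round 3: A 23, C 20. A has a majority (≥22).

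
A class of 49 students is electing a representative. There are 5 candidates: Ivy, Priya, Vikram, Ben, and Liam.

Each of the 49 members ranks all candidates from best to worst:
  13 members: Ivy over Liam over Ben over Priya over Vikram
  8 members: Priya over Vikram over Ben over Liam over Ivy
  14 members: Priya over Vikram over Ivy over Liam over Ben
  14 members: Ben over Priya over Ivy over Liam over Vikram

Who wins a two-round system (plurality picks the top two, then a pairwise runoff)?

Round 1 first-place votes: Ivy 13, Priya 22, Vikram 0, Ben 14, Liam 0. Priya and Ben advance.
Runoff: Priya is ranked above Ben on 22 ballots, Ben above Priya on 27.

Ben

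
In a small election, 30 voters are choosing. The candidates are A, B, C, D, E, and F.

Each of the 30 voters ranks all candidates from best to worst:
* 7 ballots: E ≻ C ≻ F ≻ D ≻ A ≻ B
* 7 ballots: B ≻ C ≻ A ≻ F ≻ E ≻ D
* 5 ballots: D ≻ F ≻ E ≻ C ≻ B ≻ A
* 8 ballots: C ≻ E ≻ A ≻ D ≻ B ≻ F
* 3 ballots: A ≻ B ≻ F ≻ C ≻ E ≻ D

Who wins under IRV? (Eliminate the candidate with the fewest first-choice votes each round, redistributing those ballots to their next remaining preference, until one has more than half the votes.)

E

Round 1: A 3, B 7, C 8, D 5, E 7, F 0. F eliminated.
Round 2: A 3, B 7, C 8, D 5, E 7. A eliminated.
Round 3: B 10, C 8, D 5, E 7. D eliminated.
Round 4: B 10, C 8, E 12. C eliminated.
Round 5: B 10, E 20. E has a majority (≥16).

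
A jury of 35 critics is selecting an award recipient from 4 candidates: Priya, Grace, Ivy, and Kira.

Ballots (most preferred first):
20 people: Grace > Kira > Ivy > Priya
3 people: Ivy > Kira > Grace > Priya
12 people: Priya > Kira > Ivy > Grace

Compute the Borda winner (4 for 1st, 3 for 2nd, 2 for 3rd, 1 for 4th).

Priya: 20×1 + 3×1 + 12×4 = 71
Grace: 20×4 + 3×2 + 12×1 = 98
Ivy: 20×2 + 3×4 + 12×2 = 76
Kira: 20×3 + 3×3 + 12×3 = 105

Kira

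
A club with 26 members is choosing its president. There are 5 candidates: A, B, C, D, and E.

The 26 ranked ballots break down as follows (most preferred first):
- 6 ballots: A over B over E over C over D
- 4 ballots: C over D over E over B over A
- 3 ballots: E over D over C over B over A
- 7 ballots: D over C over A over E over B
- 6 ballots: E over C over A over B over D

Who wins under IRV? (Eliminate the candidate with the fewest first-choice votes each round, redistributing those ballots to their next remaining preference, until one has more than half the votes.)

E

Round 1: A 6, B 0, C 4, D 7, E 9. B eliminated.
Round 2: A 6, C 4, D 7, E 9. C eliminated.
Round 3: A 6, D 11, E 9. A eliminated.
Round 4: D 11, E 15. E has a majority (≥14).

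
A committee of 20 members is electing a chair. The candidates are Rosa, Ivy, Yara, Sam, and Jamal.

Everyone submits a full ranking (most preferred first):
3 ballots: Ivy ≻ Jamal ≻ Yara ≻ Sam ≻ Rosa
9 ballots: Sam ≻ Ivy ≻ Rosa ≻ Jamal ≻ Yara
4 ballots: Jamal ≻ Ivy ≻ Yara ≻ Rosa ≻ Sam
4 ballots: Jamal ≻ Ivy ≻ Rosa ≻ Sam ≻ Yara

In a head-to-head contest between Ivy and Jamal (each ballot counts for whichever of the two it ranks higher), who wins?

Ivy

Ivy is ranked above Jamal on 12 ballots; Jamal above Ivy on 8.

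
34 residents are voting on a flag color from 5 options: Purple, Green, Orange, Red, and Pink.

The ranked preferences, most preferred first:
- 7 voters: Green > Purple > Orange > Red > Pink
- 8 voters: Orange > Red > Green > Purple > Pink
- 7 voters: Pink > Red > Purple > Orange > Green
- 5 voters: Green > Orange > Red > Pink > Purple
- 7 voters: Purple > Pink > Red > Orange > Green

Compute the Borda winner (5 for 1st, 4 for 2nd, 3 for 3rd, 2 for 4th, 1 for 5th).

Red

Purple: 7×4 + 8×2 + 7×3 + 5×1 + 7×5 = 105
Green: 7×5 + 8×3 + 7×1 + 5×5 + 7×1 = 98
Orange: 7×3 + 8×5 + 7×2 + 5×4 + 7×2 = 109
Red: 7×2 + 8×4 + 7×4 + 5×3 + 7×3 = 110
Pink: 7×1 + 8×1 + 7×5 + 5×2 + 7×4 = 88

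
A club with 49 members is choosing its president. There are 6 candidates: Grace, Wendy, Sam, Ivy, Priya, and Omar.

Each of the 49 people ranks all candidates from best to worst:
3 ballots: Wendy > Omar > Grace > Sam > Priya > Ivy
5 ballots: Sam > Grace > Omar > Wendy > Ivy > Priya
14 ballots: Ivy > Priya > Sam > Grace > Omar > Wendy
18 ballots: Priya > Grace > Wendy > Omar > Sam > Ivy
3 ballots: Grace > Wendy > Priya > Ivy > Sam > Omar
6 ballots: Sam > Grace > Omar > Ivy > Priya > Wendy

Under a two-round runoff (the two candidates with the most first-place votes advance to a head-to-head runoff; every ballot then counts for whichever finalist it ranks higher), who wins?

Round 1 first-place votes: Grace 3, Wendy 3, Sam 11, Ivy 14, Priya 18, Omar 0. Priya and Ivy advance.
Runoff: Priya is ranked above Ivy on 24 ballots, Ivy above Priya on 25.

Ivy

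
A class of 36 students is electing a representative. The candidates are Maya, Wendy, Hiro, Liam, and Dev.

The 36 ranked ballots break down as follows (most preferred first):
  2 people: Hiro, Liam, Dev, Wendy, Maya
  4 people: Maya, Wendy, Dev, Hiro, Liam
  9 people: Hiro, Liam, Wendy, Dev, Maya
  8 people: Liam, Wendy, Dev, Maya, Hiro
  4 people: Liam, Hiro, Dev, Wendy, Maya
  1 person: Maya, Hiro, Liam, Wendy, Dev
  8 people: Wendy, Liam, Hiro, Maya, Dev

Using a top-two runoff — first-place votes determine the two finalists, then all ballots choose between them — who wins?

Round 1 first-place votes: Maya 5, Wendy 8, Hiro 11, Liam 12, Dev 0. Liam and Hiro advance.
Runoff: Liam is ranked above Hiro on 20 ballots, Hiro above Liam on 16.

Liam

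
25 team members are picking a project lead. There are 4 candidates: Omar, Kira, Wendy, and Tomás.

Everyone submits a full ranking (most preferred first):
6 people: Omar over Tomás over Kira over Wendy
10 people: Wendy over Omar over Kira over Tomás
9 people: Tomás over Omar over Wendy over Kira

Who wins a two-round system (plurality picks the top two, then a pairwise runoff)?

Tomás

Round 1 first-place votes: Omar 6, Kira 0, Wendy 10, Tomás 9. Wendy and Tomás advance.
Runoff: Wendy is ranked above Tomás on 10 ballots, Tomás above Wendy on 15.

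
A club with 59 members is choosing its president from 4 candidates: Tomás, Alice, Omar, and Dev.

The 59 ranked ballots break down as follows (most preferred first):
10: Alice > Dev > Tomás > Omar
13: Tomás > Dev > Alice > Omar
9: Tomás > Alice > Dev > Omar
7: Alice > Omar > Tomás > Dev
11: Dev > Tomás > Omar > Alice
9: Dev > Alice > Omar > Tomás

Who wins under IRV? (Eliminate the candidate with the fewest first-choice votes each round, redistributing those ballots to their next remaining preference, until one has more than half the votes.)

Round 1: Tomás 22, Alice 17, Omar 0, Dev 20. Omar eliminated.
Round 2: Tomás 22, Alice 17, Dev 20. Alice eliminated.
Round 3: Tomás 29, Dev 30. Dev has a majority (≥30).

Dev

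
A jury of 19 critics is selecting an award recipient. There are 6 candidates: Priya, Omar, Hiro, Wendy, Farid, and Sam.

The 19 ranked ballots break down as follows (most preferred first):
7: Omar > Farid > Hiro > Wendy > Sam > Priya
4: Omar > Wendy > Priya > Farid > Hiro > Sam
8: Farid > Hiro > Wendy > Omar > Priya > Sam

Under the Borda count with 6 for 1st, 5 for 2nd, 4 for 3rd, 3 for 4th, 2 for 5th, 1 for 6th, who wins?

Priya: 7×1 + 4×4 + 8×2 = 39
Omar: 7×6 + 4×6 + 8×3 = 90
Hiro: 7×4 + 4×2 + 8×5 = 76
Wendy: 7×3 + 4×5 + 8×4 = 73
Farid: 7×5 + 4×3 + 8×6 = 95
Sam: 7×2 + 4×1 + 8×1 = 26

Farid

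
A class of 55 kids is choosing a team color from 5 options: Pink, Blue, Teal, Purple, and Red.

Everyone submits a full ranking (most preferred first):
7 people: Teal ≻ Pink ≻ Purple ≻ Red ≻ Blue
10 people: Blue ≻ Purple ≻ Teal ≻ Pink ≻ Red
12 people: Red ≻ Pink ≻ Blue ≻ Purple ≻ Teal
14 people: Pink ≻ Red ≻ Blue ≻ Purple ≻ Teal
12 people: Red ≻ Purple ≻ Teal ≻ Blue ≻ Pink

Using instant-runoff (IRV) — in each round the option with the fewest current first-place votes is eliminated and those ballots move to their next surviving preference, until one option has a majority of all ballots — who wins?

Pink

Round 1: Pink 14, Blue 10, Teal 7, Purple 0, Red 24. Purple eliminated.
Round 2: Pink 14, Blue 10, Teal 7, Red 24. Teal eliminated.
Round 3: Pink 21, Blue 10, Red 24. Blue eliminated.
Round 4: Pink 31, Red 24. Pink has a majority (≥28).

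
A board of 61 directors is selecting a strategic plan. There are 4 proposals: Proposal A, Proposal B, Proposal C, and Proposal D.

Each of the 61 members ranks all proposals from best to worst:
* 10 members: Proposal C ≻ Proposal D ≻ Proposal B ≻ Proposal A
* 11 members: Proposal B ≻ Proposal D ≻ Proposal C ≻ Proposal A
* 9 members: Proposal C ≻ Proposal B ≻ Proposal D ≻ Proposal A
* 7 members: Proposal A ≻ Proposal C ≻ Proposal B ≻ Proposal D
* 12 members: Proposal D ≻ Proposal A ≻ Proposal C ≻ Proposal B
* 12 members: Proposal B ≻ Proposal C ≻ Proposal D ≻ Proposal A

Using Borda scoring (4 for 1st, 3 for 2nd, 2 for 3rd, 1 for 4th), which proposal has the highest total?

Proposal C

Proposal A: 10×1 + 11×1 + 9×1 + 7×4 + 12×3 + 12×1 = 106
Proposal B: 10×2 + 11×4 + 9×3 + 7×2 + 12×1 + 12×4 = 165
Proposal C: 10×4 + 11×2 + 9×4 + 7×3 + 12×2 + 12×3 = 179
Proposal D: 10×3 + 11×3 + 9×2 + 7×1 + 12×4 + 12×2 = 160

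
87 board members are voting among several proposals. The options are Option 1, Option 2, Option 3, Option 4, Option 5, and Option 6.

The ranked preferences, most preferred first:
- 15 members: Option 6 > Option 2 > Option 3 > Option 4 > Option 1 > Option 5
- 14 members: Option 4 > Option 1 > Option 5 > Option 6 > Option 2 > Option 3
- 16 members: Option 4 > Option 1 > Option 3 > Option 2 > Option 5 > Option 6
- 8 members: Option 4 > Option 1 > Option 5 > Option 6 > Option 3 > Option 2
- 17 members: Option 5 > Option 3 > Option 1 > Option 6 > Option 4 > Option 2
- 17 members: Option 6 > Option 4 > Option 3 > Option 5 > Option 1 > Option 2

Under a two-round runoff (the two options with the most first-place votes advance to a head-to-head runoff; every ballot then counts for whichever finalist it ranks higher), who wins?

Round 1 first-place votes: Option 1 0, Option 2 0, Option 3 0, Option 4 38, Option 5 17, Option 6 32. Option 4 and Option 6 advance.
Runoff: Option 4 is ranked above Option 6 on 38 ballots, Option 6 above Option 4 on 49.

Option 6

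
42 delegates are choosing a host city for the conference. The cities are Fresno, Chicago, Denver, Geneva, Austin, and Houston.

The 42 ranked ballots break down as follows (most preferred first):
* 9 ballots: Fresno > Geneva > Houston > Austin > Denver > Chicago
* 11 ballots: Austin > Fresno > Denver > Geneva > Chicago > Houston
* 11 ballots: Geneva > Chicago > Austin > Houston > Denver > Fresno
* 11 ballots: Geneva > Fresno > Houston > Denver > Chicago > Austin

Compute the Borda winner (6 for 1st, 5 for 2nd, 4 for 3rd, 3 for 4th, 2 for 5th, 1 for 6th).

Fresno: 9×6 + 11×5 + 11×1 + 11×5 = 175
Chicago: 9×1 + 11×2 + 11×5 + 11×2 = 108
Denver: 9×2 + 11×4 + 11×2 + 11×3 = 117
Geneva: 9×5 + 11×3 + 11×6 + 11×6 = 210
Austin: 9×3 + 11×6 + 11×4 + 11×1 = 148
Houston: 9×4 + 11×1 + 11×3 + 11×4 = 124

Geneva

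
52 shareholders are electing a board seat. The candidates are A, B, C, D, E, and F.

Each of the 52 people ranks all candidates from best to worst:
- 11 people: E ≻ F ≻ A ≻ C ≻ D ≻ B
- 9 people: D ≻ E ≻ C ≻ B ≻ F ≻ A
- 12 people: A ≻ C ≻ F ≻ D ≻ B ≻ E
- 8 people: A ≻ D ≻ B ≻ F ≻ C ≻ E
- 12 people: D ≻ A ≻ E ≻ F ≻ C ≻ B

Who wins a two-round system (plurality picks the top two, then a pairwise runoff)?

A

Round 1 first-place votes: A 20, B 0, C 0, D 21, E 11, F 0. D and A advance.
Runoff: D is ranked above A on 21 ballots, A above D on 31.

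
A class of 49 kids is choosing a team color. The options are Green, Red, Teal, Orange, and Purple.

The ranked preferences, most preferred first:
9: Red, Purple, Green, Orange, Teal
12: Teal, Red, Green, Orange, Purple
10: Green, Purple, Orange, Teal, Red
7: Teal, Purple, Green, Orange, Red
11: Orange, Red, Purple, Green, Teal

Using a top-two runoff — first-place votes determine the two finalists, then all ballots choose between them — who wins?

Orange

Round 1 first-place votes: Green 10, Red 9, Teal 19, Orange 11, Purple 0. Teal and Orange advance.
Runoff: Teal is ranked above Orange on 19 ballots, Orange above Teal on 30.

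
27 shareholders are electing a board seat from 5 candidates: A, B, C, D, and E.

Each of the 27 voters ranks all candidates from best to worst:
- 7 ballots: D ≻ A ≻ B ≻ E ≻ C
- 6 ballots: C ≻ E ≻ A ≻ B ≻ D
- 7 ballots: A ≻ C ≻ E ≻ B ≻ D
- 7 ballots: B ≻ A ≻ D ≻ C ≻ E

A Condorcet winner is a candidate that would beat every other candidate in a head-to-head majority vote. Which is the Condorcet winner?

A

A vs B: 20–7
A vs C: 21–6
A vs D: 20–7
A vs E: 21–6
A beats every other candidate.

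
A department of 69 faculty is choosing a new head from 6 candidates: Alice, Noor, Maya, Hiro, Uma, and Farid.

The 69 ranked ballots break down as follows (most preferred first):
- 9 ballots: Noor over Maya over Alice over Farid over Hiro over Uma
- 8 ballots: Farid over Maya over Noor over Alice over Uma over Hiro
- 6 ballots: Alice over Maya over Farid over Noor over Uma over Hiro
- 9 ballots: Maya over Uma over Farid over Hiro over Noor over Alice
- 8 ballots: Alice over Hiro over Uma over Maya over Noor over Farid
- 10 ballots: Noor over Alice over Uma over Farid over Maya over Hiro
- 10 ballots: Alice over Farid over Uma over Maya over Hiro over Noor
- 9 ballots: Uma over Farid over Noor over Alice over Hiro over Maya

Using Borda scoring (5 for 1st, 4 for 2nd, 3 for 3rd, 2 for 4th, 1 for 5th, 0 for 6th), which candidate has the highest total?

Alice: 9×3 + 8×2 + 6×5 + 9×0 + 8×5 + 10×4 + 10×5 + 9×2 = 221
Noor: 9×5 + 8×3 + 6×2 + 9×1 + 8×1 + 10×5 + 10×0 + 9×3 = 175
Maya: 9×4 + 8×4 + 6×4 + 9×5 + 8×2 + 10×1 + 10×2 + 9×0 = 183
Hiro: 9×1 + 8×0 + 6×0 + 9×2 + 8×4 + 10×0 + 10×1 + 9×1 = 78
Uma: 9×0 + 8×1 + 6×1 + 9×4 + 8×3 + 10×3 + 10×3 + 9×5 = 179
Farid: 9×2 + 8×5 + 6×3 + 9×3 + 8×0 + 10×2 + 10×4 + 9×4 = 199

Alice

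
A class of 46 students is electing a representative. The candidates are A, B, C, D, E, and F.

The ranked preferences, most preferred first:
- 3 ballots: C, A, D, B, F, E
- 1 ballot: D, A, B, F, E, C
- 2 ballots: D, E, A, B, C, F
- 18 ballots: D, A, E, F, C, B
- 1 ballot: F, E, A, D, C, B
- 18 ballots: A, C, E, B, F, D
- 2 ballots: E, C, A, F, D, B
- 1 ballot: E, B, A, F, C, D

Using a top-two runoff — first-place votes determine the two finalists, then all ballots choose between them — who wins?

Round 1 first-place votes: A 18, B 0, C 3, D 21, E 3, F 1. D and A advance.
Runoff: D is ranked above A on 21 ballots, A above D on 25.

A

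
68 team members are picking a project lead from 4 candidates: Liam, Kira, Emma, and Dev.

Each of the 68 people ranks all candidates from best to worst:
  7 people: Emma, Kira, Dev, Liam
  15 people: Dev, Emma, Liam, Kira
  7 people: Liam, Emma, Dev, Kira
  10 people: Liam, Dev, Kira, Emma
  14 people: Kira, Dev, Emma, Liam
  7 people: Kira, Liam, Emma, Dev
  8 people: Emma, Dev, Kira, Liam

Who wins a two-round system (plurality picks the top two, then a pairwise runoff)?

Kira

Round 1 first-place votes: Liam 17, Kira 21, Emma 15, Dev 15. Kira and Liam advance.
Runoff: Kira is ranked above Liam on 36 ballots, Liam above Kira on 32.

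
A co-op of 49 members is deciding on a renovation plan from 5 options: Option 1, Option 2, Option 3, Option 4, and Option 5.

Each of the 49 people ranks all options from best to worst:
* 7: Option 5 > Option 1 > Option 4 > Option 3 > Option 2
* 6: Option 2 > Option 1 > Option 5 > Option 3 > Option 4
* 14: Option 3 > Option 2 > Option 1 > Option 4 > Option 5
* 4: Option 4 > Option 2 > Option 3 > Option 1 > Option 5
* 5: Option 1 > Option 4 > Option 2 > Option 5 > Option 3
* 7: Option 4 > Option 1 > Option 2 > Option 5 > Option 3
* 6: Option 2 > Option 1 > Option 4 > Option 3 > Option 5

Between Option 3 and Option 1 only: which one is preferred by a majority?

Option 3 is ranked above Option 1 on 18 ballots; Option 1 above Option 3 on 31.

Option 1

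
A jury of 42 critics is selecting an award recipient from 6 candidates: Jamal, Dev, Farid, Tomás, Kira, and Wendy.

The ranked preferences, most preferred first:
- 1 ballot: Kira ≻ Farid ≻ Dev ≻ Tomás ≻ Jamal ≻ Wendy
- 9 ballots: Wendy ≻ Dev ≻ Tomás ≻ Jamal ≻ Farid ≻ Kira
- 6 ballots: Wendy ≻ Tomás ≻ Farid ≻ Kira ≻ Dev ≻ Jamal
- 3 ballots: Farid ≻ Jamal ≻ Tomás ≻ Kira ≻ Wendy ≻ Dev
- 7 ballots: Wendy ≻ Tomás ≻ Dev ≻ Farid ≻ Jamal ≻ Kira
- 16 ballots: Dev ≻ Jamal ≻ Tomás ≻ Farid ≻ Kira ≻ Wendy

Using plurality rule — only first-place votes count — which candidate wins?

First-place votes: Jamal 0, Dev 16, Farid 3, Tomás 0, Kira 1, Wendy 22.

Wendy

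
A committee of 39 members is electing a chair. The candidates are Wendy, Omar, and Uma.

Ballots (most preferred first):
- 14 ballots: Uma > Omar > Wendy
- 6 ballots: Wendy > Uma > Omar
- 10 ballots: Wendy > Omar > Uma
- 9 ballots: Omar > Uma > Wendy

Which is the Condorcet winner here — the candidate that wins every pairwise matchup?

Uma

Uma vs Wendy: 23–16
Uma vs Omar: 20–19
Uma beats every other candidate.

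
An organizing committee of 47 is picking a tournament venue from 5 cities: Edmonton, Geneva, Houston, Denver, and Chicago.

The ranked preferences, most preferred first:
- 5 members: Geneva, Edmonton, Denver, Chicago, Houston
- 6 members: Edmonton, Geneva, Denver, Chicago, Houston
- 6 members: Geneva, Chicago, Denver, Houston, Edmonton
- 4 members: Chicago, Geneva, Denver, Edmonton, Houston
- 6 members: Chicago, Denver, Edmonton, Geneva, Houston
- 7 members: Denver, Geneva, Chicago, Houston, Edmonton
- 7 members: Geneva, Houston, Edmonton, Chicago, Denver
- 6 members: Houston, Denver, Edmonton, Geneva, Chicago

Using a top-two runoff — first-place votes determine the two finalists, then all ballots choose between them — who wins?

Round 1 first-place votes: Edmonton 6, Geneva 18, Houston 6, Denver 7, Chicago 10. Geneva and Chicago advance.
Runoff: Geneva is ranked above Chicago on 37 ballots, Chicago above Geneva on 10.

Geneva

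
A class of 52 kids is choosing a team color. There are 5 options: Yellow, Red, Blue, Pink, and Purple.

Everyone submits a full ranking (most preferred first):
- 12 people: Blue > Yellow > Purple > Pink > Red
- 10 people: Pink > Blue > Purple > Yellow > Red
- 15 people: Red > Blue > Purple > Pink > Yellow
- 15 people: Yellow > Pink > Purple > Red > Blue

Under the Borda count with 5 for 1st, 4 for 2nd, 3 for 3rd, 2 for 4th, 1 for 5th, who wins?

Blue

Yellow: 12×4 + 10×2 + 15×1 + 15×5 = 158
Red: 12×1 + 10×1 + 15×5 + 15×2 = 127
Blue: 12×5 + 10×4 + 15×4 + 15×1 = 175
Pink: 12×2 + 10×5 + 15×2 + 15×4 = 164
Purple: 12×3 + 10×3 + 15×3 + 15×3 = 156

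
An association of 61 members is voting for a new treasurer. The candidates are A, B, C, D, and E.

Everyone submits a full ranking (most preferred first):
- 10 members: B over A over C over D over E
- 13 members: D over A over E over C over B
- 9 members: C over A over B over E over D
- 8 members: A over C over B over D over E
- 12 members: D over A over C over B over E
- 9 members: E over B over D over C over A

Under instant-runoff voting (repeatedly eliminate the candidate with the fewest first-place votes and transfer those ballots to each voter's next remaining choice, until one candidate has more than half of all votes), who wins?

B

Round 1: A 8, B 10, C 9, D 25, E 9. A eliminated.
Round 2: B 10, C 17, D 25, E 9. E eliminated.
Round 3: B 19, C 17, D 25. C eliminated.
Round 4: B 36, D 25. B has a majority (≥31).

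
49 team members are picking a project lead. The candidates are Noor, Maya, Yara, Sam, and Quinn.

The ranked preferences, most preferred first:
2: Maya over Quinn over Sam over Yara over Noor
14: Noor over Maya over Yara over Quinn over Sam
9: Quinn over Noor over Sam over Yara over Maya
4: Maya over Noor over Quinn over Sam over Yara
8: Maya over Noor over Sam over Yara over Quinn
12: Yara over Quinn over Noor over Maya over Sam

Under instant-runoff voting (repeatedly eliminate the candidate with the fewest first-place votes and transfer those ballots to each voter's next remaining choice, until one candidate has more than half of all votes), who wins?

Noor

Round 1: Noor 14, Maya 14, Yara 12, Sam 0, Quinn 9. Sam eliminated.
Round 2: Noor 14, Maya 14, Yara 12, Quinn 9. Quinn eliminated.
Round 3: Noor 23, Maya 14, Yara 12. Yara eliminated.
Round 4: Noor 35, Maya 14. Noor has a majority (≥25).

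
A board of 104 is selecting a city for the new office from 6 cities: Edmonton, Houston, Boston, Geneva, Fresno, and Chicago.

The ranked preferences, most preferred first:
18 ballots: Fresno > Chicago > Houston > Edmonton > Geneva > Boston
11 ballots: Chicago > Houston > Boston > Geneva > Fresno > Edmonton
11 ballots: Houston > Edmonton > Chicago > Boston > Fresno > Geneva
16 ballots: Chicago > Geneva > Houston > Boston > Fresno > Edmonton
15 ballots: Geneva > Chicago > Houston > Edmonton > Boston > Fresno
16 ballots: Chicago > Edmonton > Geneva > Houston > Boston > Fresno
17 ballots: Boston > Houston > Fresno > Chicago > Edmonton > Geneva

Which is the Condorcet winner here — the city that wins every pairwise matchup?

Chicago

Chicago vs Edmonton: 93–11
Chicago vs Houston: 76–28
Chicago vs Boston: 87–17
Chicago vs Geneva: 89–15
Chicago vs Fresno: 69–35
Chicago beats every other city.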